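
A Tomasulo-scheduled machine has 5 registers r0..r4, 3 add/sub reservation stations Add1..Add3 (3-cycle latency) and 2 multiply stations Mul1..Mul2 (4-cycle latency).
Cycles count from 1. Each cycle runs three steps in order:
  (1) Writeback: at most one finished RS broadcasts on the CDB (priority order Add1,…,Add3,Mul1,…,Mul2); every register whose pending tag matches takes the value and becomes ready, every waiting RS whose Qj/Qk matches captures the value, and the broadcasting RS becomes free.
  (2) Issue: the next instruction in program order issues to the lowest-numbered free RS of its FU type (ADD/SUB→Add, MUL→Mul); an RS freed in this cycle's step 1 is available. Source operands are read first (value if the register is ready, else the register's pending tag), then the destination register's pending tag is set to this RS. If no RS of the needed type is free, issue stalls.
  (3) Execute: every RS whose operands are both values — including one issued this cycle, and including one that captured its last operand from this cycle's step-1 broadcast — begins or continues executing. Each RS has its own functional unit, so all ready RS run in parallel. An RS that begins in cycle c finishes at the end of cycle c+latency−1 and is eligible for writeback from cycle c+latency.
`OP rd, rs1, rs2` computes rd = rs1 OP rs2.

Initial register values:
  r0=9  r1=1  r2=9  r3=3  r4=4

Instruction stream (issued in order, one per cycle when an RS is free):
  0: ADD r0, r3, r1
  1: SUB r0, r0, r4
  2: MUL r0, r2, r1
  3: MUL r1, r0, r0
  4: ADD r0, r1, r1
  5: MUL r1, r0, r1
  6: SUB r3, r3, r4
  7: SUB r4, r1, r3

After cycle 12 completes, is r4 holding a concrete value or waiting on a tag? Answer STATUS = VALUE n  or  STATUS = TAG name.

STATUS = TAG Add3

cycle 1: issue ADD r0<-Add1 // r0:Add1,r1:1,r2:9,r3:3,r4:4
cycle 2: issue SUB r0<-Add2 // r0:Add2,r1:1,r2:9,r3:3,r4:4
cycle 3: issue MUL r0<-Mul1 // r0:Mul1,r1:1,r2:9,r3:3,r4:4
cycle 4: CDB Add1=4; issue MUL r1<-Mul2 // r0:Mul1,r1:Mul2,r2:9,r3:3,r4:4
cycle 5: issue ADD r0<-Add1 // r0:Add1,r1:Mul2,r2:9,r3:3,r4:4
cycle 6: stall // r0:Add1,r1:Mul2,r2:9,r3:3,r4:4
cycle 7: CDB Add2=0; stall // r0:Add1,r1:Mul2,r2:9,r3:3,r4:4
cycle 8: CDB Mul1=9; issue MUL r1<-Mul1 // r0:Add1,r1:Mul1,r2:9,r3:3,r4:4
cycle 9: issue SUB r3<-Add2 // r0:Add1,r1:Mul1,r2:9,r3:Add2,r4:4
cycle 10: issue SUB r4<-Add3 // r0:Add1,r1:Mul1,r2:9,r3:Add2,r4:Add3
cycle 11: - // r0:Add1,r1:Mul1,r2:9,r3:Add2,r4:Add3
cycle 12: CDB Add2=-1 // r0:Add1,r1:Mul1,r2:9,r3:-1,r4:Add3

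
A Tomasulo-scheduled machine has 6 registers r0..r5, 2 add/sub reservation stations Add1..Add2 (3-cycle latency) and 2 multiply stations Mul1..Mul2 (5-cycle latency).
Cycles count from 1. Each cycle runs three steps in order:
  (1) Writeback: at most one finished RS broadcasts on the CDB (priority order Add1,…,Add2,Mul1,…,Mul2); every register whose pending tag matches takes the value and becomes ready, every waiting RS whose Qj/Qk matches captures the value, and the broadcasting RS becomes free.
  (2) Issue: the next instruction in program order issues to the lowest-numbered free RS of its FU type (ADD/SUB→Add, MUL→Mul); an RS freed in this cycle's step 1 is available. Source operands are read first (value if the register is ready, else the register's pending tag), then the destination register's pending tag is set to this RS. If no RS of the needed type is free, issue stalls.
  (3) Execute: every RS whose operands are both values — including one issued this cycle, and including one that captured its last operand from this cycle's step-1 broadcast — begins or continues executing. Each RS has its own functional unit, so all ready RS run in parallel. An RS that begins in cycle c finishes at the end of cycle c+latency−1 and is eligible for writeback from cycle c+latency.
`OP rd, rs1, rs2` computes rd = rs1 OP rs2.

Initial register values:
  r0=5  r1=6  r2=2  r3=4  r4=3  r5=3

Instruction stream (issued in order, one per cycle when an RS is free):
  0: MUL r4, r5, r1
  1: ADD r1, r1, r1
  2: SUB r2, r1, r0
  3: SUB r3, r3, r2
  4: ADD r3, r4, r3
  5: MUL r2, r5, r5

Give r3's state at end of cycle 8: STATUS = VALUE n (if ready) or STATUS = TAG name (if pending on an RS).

STATUS = TAG Add2

c1: issue MUL r4<-Mul1 | r0:5,r1:6,r2:2,r3:4,r4:Mul1,r5:3
c2: issue ADD r1<-Add1 | r0:5,r1:Add1,r2:2,r3:4,r4:Mul1,r5:3
c3: issue SUB r2<-Add2 | r0:5,r1:Add1,r2:Add2,r3:4,r4:Mul1,r5:3
c4: stall | r0:5,r1:Add1,r2:Add2,r3:4,r4:Mul1,r5:3
c5: CDB Add1=12; issue SUB r3<-Add1 | r0:5,r1:12,r2:Add2,r3:Add1,r4:Mul1,r5:3
c6: CDB Mul1=18; stall | r0:5,r1:12,r2:Add2,r3:Add1,r4:18,r5:3
c7: stall | r0:5,r1:12,r2:Add2,r3:Add1,r4:18,r5:3
c8: CDB Add2=7; issue ADD r3<-Add2 | r0:5,r1:12,r2:7,r3:Add2,r4:18,r5:3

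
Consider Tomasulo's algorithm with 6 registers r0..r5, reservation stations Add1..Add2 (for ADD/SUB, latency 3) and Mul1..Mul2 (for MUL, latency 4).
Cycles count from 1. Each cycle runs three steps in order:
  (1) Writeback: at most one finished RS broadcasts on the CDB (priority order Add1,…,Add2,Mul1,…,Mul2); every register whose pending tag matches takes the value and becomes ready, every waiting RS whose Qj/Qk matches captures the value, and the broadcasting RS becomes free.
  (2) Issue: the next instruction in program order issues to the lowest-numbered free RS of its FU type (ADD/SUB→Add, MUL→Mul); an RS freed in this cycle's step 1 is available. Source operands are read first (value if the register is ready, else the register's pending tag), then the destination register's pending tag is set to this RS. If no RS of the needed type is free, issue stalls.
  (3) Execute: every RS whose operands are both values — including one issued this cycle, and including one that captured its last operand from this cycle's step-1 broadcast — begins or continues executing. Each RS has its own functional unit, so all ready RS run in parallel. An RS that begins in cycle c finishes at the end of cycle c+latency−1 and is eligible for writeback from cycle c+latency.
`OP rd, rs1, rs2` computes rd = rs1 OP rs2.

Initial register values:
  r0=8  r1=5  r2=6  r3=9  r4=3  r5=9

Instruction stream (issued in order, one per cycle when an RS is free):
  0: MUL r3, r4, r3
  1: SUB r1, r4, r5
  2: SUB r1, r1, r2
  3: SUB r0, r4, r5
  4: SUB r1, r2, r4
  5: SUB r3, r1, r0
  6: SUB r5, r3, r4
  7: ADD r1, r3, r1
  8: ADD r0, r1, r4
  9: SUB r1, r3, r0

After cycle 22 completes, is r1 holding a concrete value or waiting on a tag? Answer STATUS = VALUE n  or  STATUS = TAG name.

STATUS = TAG Add2

cycle 1: issue MUL r3<-Mul1 // r0:8,r1:5,r2:6,r3:Mul1,r4:3,r5:9
cycle 2: issue SUB r1<-Add1 // r0:8,r1:Add1,r2:6,r3:Mul1,r4:3,r5:9
cycle 3: issue SUB r1<-Add2 // r0:8,r1:Add2,r2:6,r3:Mul1,r4:3,r5:9
cycle 4: stall // r0:8,r1:Add2,r2:6,r3:Mul1,r4:3,r5:9
cycle 5: CDB Add1=-6; issue SUB r0<-Add1 // r0:Add1,r1:Add2,r2:6,r3:Mul1,r4:3,r5:9
cycle 6: CDB Mul1=27; stall // r0:Add1,r1:Add2,r2:6,r3:27,r4:3,r5:9
cycle 7: stall // r0:Add1,r1:Add2,r2:6,r3:27,r4:3,r5:9
cycle 8: CDB Add1=-6; issue SUB r1<-Add1 // r0:-6,r1:Add1,r2:6,r3:27,r4:3,r5:9
cycle 9: CDB Add2=-12; issue SUB r3<-Add2 // r0:-6,r1:Add1,r2:6,r3:Add2,r4:3,r5:9
cycle 10: stall // r0:-6,r1:Add1,r2:6,r3:Add2,r4:3,r5:9
cycle 11: CDB Add1=3; issue SUB r5<-Add1 // r0:-6,r1:3,r2:6,r3:Add2,r4:3,r5:Add1
cycle 12: stall // r0:-6,r1:3,r2:6,r3:Add2,r4:3,r5:Add1
cycle 13: stall // r0:-6,r1:3,r2:6,r3:Add2,r4:3,r5:Add1
cycle 14: CDB Add2=9; issue ADD r1<-Add2 // r0:-6,r1:Add2,r2:6,r3:9,r4:3,r5:Add1
cycle 15: stall // r0:-6,r1:Add2,r2:6,r3:9,r4:3,r5:Add1
cycle 16: stall // r0:-6,r1:Add2,r2:6,r3:9,r4:3,r5:Add1
cycle 17: CDB Add1=6; issue ADD r0<-Add1 // r0:Add1,r1:Add2,r2:6,r3:9,r4:3,r5:6
cycle 18: CDB Add2=12; issue SUB r1<-Add2 // r0:Add1,r1:Add2,r2:6,r3:9,r4:3,r5:6
cycle 19: - // r0:Add1,r1:Add2,r2:6,r3:9,r4:3,r5:6
cycle 20: - // r0:Add1,r1:Add2,r2:6,r3:9,r4:3,r5:6
cycle 21: CDB Add1=15 // r0:15,r1:Add2,r2:6,r3:9,r4:3,r5:6
cycle 22: - // r0:15,r1:Add2,r2:6,r3:9,r4:3,r5:6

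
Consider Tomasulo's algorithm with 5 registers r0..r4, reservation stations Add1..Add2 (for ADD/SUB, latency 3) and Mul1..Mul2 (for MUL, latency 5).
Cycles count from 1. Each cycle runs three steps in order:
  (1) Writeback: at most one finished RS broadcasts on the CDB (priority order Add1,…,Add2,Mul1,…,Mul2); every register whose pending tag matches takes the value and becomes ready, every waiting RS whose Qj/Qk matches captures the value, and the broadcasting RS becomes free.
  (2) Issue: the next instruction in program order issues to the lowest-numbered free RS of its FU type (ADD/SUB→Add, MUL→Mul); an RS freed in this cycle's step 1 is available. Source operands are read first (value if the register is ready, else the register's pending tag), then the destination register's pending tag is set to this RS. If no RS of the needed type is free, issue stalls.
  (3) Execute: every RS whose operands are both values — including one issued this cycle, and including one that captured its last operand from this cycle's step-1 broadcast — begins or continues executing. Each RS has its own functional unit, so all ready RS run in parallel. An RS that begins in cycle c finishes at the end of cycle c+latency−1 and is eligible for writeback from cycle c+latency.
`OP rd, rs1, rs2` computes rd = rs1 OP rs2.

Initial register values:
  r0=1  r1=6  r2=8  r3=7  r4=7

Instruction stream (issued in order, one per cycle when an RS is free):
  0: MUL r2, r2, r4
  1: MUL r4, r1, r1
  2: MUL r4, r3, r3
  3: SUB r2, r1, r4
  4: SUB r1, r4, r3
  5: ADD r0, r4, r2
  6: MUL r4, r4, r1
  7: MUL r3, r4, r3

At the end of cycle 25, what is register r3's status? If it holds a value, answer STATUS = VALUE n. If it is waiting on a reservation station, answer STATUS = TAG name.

  c1: issue MUL r2<-Mul1  regs: r0:1,r1:6,r2:Mul1,r3:7,r4:7
  c2: issue MUL r4<-Mul2  regs: r0:1,r1:6,r2:Mul1,r3:7,r4:Mul2
  c3: stall  regs: r0:1,r1:6,r2:Mul1,r3:7,r4:Mul2
  c4: stall  regs: r0:1,r1:6,r2:Mul1,r3:7,r4:Mul2
  c5: stall  regs: r0:1,r1:6,r2:Mul1,r3:7,r4:Mul2
  c6: CDB Mul1=56; issue MUL r4<-Mul1  regs: r0:1,r1:6,r2:56,r3:7,r4:Mul1
  c7: CDB Mul2=36; issue SUB r2<-Add1  regs: r0:1,r1:6,r2:Add1,r3:7,r4:Mul1
  c8: issue SUB r1<-Add2  regs: r0:1,r1:Add2,r2:Add1,r3:7,r4:Mul1
  c9: stall  regs: r0:1,r1:Add2,r2:Add1,r3:7,r4:Mul1
  c10: stall  regs: r0:1,r1:Add2,r2:Add1,r3:7,r4:Mul1
  c11: CDB Mul1=49; stall  regs: r0:1,r1:Add2,r2:Add1,r3:7,r4:49
  c12: stall  regs: r0:1,r1:Add2,r2:Add1,r3:7,r4:49
  c13: stall  regs: r0:1,r1:Add2,r2:Add1,r3:7,r4:49
  c14: CDB Add1=-43; issue ADD r0<-Add1  regs: r0:Add1,r1:Add2,r2:-43,r3:7,r4:49
  c15: CDB Add2=42; issue MUL r4<-Mul1  regs: r0:Add1,r1:42,r2:-43,r3:7,r4:Mul1
  c16: issue MUL r3<-Mul2  regs: r0:Add1,r1:42,r2:-43,r3:Mul2,r4:Mul1
  c17: CDB Add1=6  regs: r0:6,r1:42,r2:-43,r3:Mul2,r4:Mul1
  c18: -  regs: r0:6,r1:42,r2:-43,r3:Mul2,r4:Mul1
  c19: -  regs: r0:6,r1:42,r2:-43,r3:Mul2,r4:Mul1
  c20: CDB Mul1=2058  regs: r0:6,r1:42,r2:-43,r3:Mul2,r4:2058
  c21: -  regs: r0:6,r1:42,r2:-43,r3:Mul2,r4:2058
  c22: -  regs: r0:6,r1:42,r2:-43,r3:Mul2,r4:2058
  c23: -  regs: r0:6,r1:42,r2:-43,r3:Mul2,r4:2058
  c24: -  regs: r0:6,r1:42,r2:-43,r3:Mul2,r4:2058
  c25: CDB Mul2=14406  regs: r0:6,r1:42,r2:-43,r3:14406,r4:2058

STATUS = VALUE 14406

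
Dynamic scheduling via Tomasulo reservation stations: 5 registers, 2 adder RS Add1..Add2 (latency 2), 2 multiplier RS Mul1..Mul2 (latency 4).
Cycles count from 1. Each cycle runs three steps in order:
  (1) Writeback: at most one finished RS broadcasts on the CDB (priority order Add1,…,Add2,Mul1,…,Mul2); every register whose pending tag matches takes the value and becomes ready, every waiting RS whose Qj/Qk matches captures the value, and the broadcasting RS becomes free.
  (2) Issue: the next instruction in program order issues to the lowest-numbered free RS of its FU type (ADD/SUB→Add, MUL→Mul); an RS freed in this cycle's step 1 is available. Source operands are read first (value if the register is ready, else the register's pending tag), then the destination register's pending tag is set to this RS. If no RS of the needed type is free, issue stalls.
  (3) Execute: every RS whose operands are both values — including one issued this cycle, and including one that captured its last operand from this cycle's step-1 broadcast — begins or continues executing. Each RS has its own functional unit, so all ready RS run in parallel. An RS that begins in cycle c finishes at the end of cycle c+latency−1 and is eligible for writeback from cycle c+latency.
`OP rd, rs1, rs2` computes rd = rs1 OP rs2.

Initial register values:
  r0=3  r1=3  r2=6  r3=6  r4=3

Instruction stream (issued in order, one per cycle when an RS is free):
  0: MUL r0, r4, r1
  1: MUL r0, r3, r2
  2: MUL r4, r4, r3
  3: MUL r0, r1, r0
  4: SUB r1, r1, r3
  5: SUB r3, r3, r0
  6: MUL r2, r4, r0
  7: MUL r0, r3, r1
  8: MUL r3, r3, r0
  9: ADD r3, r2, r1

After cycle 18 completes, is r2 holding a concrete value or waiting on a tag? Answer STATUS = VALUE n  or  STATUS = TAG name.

STATUS = VALUE 1944

cycle 1: issue MUL r0<-Mul1 // r0:Mul1,r1:3,r2:6,r3:6,r4:3
cycle 2: issue MUL r0<-Mul2 // r0:Mul2,r1:3,r2:6,r3:6,r4:3
cycle 3: stall // r0:Mul2,r1:3,r2:6,r3:6,r4:3
cycle 4: stall // r0:Mul2,r1:3,r2:6,r3:6,r4:3
cycle 5: CDB Mul1=9; issue MUL r4<-Mul1 // r0:Mul2,r1:3,r2:6,r3:6,r4:Mul1
cycle 6: CDB Mul2=36; issue MUL r0<-Mul2 // r0:Mul2,r1:3,r2:6,r3:6,r4:Mul1
cycle 7: issue SUB r1<-Add1 // r0:Mul2,r1:Add1,r2:6,r3:6,r4:Mul1
cycle 8: issue SUB r3<-Add2 // r0:Mul2,r1:Add1,r2:6,r3:Add2,r4:Mul1
cycle 9: CDB Add1=-3; stall // r0:Mul2,r1:-3,r2:6,r3:Add2,r4:Mul1
cycle 10: CDB Mul1=18; issue MUL r2<-Mul1 // r0:Mul2,r1:-3,r2:Mul1,r3:Add2,r4:18
cycle 11: CDB Mul2=108; issue MUL r0<-Mul2 // r0:Mul2,r1:-3,r2:Mul1,r3:Add2,r4:18
cycle 12: stall // r0:Mul2,r1:-3,r2:Mul1,r3:Add2,r4:18
cycle 13: CDB Add2=-102; stall // r0:Mul2,r1:-3,r2:Mul1,r3:-102,r4:18
cycle 14: stall // r0:Mul2,r1:-3,r2:Mul1,r3:-102,r4:18
cycle 15: CDB Mul1=1944; issue MUL r3<-Mul1 // r0:Mul2,r1:-3,r2:1944,r3:Mul1,r4:18
cycle 16: issue ADD r3<-Add1 // r0:Mul2,r1:-3,r2:1944,r3:Add1,r4:18
cycle 17: CDB Mul2=306 // r0:306,r1:-3,r2:1944,r3:Add1,r4:18
cycle 18: CDB Add1=1941 // r0:306,r1:-3,r2:1944,r3:1941,r4:18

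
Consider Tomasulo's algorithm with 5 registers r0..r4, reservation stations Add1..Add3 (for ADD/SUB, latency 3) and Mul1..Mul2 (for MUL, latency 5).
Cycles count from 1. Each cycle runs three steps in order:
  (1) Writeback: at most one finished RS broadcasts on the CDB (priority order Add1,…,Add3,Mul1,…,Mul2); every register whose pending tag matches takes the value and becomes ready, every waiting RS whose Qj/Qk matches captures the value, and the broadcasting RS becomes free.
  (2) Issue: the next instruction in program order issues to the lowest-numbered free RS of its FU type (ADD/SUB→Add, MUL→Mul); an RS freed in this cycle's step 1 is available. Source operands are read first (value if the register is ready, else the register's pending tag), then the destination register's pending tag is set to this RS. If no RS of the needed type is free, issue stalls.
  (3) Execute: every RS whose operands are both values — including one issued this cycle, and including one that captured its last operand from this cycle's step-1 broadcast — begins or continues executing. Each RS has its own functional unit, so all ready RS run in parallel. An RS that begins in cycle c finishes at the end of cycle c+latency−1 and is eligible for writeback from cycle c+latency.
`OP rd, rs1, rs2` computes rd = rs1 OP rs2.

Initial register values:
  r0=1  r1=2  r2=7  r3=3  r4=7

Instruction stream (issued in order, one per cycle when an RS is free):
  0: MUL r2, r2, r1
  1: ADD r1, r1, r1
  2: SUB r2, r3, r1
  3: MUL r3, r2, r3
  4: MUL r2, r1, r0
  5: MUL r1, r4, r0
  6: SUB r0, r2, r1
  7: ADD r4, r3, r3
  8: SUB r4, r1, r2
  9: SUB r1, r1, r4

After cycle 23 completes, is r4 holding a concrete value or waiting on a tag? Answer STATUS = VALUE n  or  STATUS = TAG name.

STATUS = VALUE 3

c1: issue MUL r2<-Mul1 | r0:1,r1:2,r2:Mul1,r3:3,r4:7
c2: issue ADD r1<-Add1 | r0:1,r1:Add1,r2:Mul1,r3:3,r4:7
c3: issue SUB r2<-Add2 | r0:1,r1:Add1,r2:Add2,r3:3,r4:7
c4: issue MUL r3<-Mul2 | r0:1,r1:Add1,r2:Add2,r3:Mul2,r4:7
c5: CDB Add1=4; stall | r0:1,r1:4,r2:Add2,r3:Mul2,r4:7
c6: CDB Mul1=14; issue MUL r2<-Mul1 | r0:1,r1:4,r2:Mul1,r3:Mul2,r4:7
c7: stall | r0:1,r1:4,r2:Mul1,r3:Mul2,r4:7
c8: CDB Add2=-1; stall | r0:1,r1:4,r2:Mul1,r3:Mul2,r4:7
c9: stall | r0:1,r1:4,r2:Mul1,r3:Mul2,r4:7
c10: stall | r0:1,r1:4,r2:Mul1,r3:Mul2,r4:7
c11: CDB Mul1=4; issue MUL r1<-Mul1 | r0:1,r1:Mul1,r2:4,r3:Mul2,r4:7
c12: issue SUB r0<-Add1 | r0:Add1,r1:Mul1,r2:4,r3:Mul2,r4:7
c13: CDB Mul2=-3; issue ADD r4<-Add2 | r0:Add1,r1:Mul1,r2:4,r3:-3,r4:Add2
c14: issue SUB r4<-Add3 | r0:Add1,r1:Mul1,r2:4,r3:-3,r4:Add3
c15: stall | r0:Add1,r1:Mul1,r2:4,r3:-3,r4:Add3
c16: CDB Add2=-6; issue SUB r1<-Add2 | r0:Add1,r1:Add2,r2:4,r3:-3,r4:Add3
c17: CDB Mul1=7 | r0:Add1,r1:Add2,r2:4,r3:-3,r4:Add3
c18: - | r0:Add1,r1:Add2,r2:4,r3:-3,r4:Add3
c19: - | r0:Add1,r1:Add2,r2:4,r3:-3,r4:Add3
c20: CDB Add1=-3 | r0:-3,r1:Add2,r2:4,r3:-3,r4:Add3
c21: CDB Add3=3 | r0:-3,r1:Add2,r2:4,r3:-3,r4:3
c22: - | r0:-3,r1:Add2,r2:4,r3:-3,r4:3
c23: - | r0:-3,r1:Add2,r2:4,r3:-3,r4:3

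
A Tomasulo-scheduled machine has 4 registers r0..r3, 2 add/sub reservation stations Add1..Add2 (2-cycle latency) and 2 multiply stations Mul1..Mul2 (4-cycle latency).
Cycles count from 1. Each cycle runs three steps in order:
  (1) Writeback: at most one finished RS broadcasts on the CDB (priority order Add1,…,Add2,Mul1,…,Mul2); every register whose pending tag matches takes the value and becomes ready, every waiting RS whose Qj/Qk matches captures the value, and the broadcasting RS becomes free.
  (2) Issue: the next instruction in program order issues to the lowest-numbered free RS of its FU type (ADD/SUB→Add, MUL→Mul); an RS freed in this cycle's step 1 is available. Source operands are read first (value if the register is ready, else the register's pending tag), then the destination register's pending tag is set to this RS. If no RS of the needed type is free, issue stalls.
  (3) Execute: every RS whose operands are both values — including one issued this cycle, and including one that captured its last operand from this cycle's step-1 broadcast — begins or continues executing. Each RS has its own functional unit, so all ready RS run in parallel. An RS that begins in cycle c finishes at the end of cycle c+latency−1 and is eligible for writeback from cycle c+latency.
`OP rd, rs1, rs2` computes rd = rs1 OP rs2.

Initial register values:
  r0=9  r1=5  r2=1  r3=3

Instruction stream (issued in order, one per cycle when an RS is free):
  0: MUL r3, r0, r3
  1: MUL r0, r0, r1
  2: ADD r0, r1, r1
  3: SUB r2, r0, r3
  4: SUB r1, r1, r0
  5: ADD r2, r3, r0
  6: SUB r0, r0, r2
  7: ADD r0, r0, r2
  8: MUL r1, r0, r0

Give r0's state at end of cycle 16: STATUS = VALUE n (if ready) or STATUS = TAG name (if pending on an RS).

c1: issue MUL r3<-Mul1 | r0:9,r1:5,r2:1,r3:Mul1
c2: issue MUL r0<-Mul2 | r0:Mul2,r1:5,r2:1,r3:Mul1
c3: issue ADD r0<-Add1 | r0:Add1,r1:5,r2:1,r3:Mul1
c4: issue SUB r2<-Add2 | r0:Add1,r1:5,r2:Add2,r3:Mul1
c5: CDB Add1=10; issue SUB r1<-Add1 | r0:10,r1:Add1,r2:Add2,r3:Mul1
c6: CDB Mul1=27; stall | r0:10,r1:Add1,r2:Add2,r3:27
c7: CDB Add1=-5; issue ADD r2<-Add1 | r0:10,r1:-5,r2:Add1,r3:27
c8: CDB Add2=-17; issue SUB r0<-Add2 | r0:Add2,r1:-5,r2:Add1,r3:27
c9: CDB Add1=37; issue ADD r0<-Add1 | r0:Add1,r1:-5,r2:37,r3:27
c10: CDB Mul2=45; issue MUL r1<-Mul1 | r0:Add1,r1:Mul1,r2:37,r3:27
c11: CDB Add2=-27 | r0:Add1,r1:Mul1,r2:37,r3:27
c12: - | r0:Add1,r1:Mul1,r2:37,r3:27
c13: CDB Add1=10 | r0:10,r1:Mul1,r2:37,r3:27
c14: - | r0:10,r1:Mul1,r2:37,r3:27
c15: - | r0:10,r1:Mul1,r2:37,r3:27
c16: - | r0:10,r1:Mul1,r2:37,r3:27

STATUS = VALUE 10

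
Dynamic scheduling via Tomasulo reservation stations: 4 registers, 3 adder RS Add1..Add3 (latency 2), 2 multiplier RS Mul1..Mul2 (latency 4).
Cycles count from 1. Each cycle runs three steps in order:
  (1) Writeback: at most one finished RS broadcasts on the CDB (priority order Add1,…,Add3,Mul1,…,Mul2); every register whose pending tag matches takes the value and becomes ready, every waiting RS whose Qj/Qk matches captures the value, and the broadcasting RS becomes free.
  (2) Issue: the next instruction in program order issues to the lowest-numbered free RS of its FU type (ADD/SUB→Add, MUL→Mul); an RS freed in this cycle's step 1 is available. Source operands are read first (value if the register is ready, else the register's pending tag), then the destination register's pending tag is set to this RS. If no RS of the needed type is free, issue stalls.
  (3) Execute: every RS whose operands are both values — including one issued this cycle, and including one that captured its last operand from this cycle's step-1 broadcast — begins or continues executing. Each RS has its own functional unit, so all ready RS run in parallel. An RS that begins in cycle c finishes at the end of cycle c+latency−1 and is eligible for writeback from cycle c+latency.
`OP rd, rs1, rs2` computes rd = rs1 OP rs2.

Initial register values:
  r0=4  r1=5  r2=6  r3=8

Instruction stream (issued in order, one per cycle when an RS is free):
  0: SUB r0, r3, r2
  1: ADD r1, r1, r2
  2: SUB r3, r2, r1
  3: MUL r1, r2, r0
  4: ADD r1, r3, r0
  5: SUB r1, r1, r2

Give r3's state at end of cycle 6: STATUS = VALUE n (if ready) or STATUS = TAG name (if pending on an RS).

cycle 1: issue SUB r0<-Add1 // r0:Add1,r1:5,r2:6,r3:8
cycle 2: issue ADD r1<-Add2 // r0:Add1,r1:Add2,r2:6,r3:8
cycle 3: CDB Add1=2; issue SUB r3<-Add1 // r0:2,r1:Add2,r2:6,r3:Add1
cycle 4: CDB Add2=11; issue MUL r1<-Mul1 // r0:2,r1:Mul1,r2:6,r3:Add1
cycle 5: issue ADD r1<-Add2 // r0:2,r1:Add2,r2:6,r3:Add1
cycle 6: CDB Add1=-5; issue SUB r1<-Add1 // r0:2,r1:Add1,r2:6,r3:-5

STATUS = VALUE -5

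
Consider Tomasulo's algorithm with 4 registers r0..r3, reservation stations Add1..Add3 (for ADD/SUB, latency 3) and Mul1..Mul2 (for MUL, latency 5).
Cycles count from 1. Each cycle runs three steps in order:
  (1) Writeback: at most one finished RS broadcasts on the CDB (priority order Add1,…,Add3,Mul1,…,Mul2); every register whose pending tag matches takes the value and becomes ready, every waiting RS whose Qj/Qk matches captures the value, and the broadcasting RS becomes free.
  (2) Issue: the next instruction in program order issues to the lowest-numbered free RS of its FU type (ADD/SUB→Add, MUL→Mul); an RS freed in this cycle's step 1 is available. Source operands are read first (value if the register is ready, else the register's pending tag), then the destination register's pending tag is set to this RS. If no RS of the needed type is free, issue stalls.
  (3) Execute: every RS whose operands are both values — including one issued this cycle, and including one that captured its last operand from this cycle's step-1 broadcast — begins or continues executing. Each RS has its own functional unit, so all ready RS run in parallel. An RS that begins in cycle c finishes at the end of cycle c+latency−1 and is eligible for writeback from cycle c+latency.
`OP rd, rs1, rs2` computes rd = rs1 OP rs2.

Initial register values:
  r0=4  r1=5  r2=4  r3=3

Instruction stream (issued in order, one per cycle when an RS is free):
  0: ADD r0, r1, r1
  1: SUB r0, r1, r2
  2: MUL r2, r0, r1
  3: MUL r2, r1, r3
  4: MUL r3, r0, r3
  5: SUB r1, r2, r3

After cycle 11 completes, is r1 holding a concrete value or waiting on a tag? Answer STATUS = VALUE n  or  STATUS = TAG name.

  c1: issue ADD r0<-Add1  regs: r0:Add1,r1:5,r2:4,r3:3
  c2: issue SUB r0<-Add2  regs: r0:Add2,r1:5,r2:4,r3:3
  c3: issue MUL r2<-Mul1  regs: r0:Add2,r1:5,r2:Mul1,r3:3
  c4: CDB Add1=10; issue MUL r2<-Mul2  regs: r0:Add2,r1:5,r2:Mul2,r3:3
  c5: CDB Add2=1; stall  regs: r0:1,r1:5,r2:Mul2,r3:3
  c6: stall  regs: r0:1,r1:5,r2:Mul2,r3:3
  c7: stall  regs: r0:1,r1:5,r2:Mul2,r3:3
  c8: stall  regs: r0:1,r1:5,r2:Mul2,r3:3
  c9: CDB Mul2=15; issue MUL r3<-Mul2  regs: r0:1,r1:5,r2:15,r3:Mul2
  c10: CDB Mul1=5; issue SUB r1<-Add1  regs: r0:1,r1:Add1,r2:15,r3:Mul2
  c11: -  regs: r0:1,r1:Add1,r2:15,r3:Mul2

STATUS = TAG Add1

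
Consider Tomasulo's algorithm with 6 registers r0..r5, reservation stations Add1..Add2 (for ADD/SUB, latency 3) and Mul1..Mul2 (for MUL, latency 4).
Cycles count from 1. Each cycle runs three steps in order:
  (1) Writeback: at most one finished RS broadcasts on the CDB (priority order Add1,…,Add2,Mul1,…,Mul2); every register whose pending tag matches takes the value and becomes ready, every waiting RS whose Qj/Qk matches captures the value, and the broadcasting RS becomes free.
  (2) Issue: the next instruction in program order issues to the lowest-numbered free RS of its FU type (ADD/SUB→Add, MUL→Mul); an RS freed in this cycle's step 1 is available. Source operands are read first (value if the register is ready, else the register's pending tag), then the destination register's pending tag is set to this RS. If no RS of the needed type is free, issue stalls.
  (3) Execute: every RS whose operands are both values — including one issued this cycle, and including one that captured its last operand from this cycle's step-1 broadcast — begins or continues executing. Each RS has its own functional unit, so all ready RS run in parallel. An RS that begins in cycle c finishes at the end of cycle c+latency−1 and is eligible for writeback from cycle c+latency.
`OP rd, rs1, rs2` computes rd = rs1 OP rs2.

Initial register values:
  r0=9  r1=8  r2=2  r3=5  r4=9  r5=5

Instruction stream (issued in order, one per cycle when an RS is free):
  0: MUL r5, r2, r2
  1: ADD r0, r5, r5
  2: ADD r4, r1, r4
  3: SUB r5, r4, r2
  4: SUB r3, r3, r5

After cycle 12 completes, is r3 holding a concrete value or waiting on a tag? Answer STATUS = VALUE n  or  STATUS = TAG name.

STATUS = VALUE -10

c1: issue MUL r5<-Mul1 | r0:9,r1:8,r2:2,r3:5,r4:9,r5:Mul1
c2: issue ADD r0<-Add1 | r0:Add1,r1:8,r2:2,r3:5,r4:9,r5:Mul1
c3: issue ADD r4<-Add2 | r0:Add1,r1:8,r2:2,r3:5,r4:Add2,r5:Mul1
c4: stall | r0:Add1,r1:8,r2:2,r3:5,r4:Add2,r5:Mul1
c5: CDB Mul1=4; stall | r0:Add1,r1:8,r2:2,r3:5,r4:Add2,r5:4
c6: CDB Add2=17; issue SUB r5<-Add2 | r0:Add1,r1:8,r2:2,r3:5,r4:17,r5:Add2
c7: stall | r0:Add1,r1:8,r2:2,r3:5,r4:17,r5:Add2
c8: CDB Add1=8; issue SUB r3<-Add1 | r0:8,r1:8,r2:2,r3:Add1,r4:17,r5:Add2
c9: CDB Add2=15 | r0:8,r1:8,r2:2,r3:Add1,r4:17,r5:15
c10: - | r0:8,r1:8,r2:2,r3:Add1,r4:17,r5:15
c11: - | r0:8,r1:8,r2:2,r3:Add1,r4:17,r5:15
c12: CDB Add1=-10 | r0:8,r1:8,r2:2,r3:-10,r4:17,r5:15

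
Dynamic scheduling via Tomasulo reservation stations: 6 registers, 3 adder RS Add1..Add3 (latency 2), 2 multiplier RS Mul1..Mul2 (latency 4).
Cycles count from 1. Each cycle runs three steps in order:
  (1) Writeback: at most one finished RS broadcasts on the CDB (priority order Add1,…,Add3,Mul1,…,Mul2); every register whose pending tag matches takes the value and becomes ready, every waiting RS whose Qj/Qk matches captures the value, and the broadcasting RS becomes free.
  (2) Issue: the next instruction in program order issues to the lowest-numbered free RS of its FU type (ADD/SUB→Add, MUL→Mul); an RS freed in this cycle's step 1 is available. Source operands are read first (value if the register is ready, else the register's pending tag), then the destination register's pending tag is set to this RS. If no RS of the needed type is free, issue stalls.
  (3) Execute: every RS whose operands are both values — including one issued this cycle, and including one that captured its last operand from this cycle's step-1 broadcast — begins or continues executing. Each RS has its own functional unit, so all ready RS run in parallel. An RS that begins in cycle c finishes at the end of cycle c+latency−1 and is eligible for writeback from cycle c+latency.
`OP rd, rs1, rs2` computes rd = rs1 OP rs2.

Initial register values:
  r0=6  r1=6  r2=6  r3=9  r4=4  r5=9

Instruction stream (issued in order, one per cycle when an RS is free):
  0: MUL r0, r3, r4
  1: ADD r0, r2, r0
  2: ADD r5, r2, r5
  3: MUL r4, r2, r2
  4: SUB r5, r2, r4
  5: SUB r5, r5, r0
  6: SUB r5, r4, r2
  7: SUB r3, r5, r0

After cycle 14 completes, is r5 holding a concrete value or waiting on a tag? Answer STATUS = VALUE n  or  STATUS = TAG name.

STATUS = VALUE 30

cycle 1: issue MUL r0<-Mul1 // r0:Mul1,r1:6,r2:6,r3:9,r4:4,r5:9
cycle 2: issue ADD r0<-Add1 // r0:Add1,r1:6,r2:6,r3:9,r4:4,r5:9
cycle 3: issue ADD r5<-Add2 // r0:Add1,r1:6,r2:6,r3:9,r4:4,r5:Add2
cycle 4: issue MUL r4<-Mul2 // r0:Add1,r1:6,r2:6,r3:9,r4:Mul2,r5:Add2
cycle 5: CDB Add2=15; issue SUB r5<-Add2 // r0:Add1,r1:6,r2:6,r3:9,r4:Mul2,r5:Add2
cycle 6: CDB Mul1=36; issue SUB r5<-Add3 // r0:Add1,r1:6,r2:6,r3:9,r4:Mul2,r5:Add3
cycle 7: stall // r0:Add1,r1:6,r2:6,r3:9,r4:Mul2,r5:Add3
cycle 8: CDB Add1=42; issue SUB r5<-Add1 // r0:42,r1:6,r2:6,r3:9,r4:Mul2,r5:Add1
cycle 9: CDB Mul2=36; stall // r0:42,r1:6,r2:6,r3:9,r4:36,r5:Add1
cycle 10: stall // r0:42,r1:6,r2:6,r3:9,r4:36,r5:Add1
cycle 11: CDB Add1=30; issue SUB r3<-Add1 // r0:42,r1:6,r2:6,r3:Add1,r4:36,r5:30
cycle 12: CDB Add2=-30 // r0:42,r1:6,r2:6,r3:Add1,r4:36,r5:30
cycle 13: CDB Add1=-12 // r0:42,r1:6,r2:6,r3:-12,r4:36,r5:30
cycle 14: CDB Add3=-72 // r0:42,r1:6,r2:6,r3:-12,r4:36,r5:30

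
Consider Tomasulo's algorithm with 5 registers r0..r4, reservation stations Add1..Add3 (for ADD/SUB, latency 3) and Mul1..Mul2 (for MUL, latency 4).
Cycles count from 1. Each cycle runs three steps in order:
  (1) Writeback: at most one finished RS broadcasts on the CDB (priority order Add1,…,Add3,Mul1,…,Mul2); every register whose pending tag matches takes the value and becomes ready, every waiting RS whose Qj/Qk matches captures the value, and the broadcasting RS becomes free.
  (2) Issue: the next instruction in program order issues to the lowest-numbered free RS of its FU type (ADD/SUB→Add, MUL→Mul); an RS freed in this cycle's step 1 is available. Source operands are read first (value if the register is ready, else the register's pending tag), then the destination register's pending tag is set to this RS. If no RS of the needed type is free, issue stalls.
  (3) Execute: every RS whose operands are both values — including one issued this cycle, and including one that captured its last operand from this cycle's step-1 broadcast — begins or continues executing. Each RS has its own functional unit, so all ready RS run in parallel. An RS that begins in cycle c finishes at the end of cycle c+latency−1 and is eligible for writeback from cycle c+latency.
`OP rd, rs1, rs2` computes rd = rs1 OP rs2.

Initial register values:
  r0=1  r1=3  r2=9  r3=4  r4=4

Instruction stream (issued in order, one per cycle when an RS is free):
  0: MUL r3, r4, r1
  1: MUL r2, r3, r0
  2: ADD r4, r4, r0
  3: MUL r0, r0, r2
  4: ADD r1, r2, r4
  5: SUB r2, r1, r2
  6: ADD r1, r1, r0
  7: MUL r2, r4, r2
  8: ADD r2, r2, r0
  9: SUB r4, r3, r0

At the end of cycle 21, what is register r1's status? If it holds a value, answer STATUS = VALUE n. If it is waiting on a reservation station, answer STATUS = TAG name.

STATUS = VALUE 29

c1: issue MUL r3<-Mul1 | r0:1,r1:3,r2:9,r3:Mul1,r4:4
c2: issue MUL r2<-Mul2 | r0:1,r1:3,r2:Mul2,r3:Mul1,r4:4
c3: issue ADD r4<-Add1 | r0:1,r1:3,r2:Mul2,r3:Mul1,r4:Add1
c4: stall | r0:1,r1:3,r2:Mul2,r3:Mul1,r4:Add1
c5: CDB Mul1=12; issue MUL r0<-Mul1 | r0:Mul1,r1:3,r2:Mul2,r3:12,r4:Add1
c6: CDB Add1=5; issue ADD r1<-Add1 | r0:Mul1,r1:Add1,r2:Mul2,r3:12,r4:5
c7: issue SUB r2<-Add2 | r0:Mul1,r1:Add1,r2:Add2,r3:12,r4:5
c8: issue ADD r1<-Add3 | r0:Mul1,r1:Add3,r2:Add2,r3:12,r4:5
c9: CDB Mul2=12; issue MUL r2<-Mul2 | r0:Mul1,r1:Add3,r2:Mul2,r3:12,r4:5
c10: stall | r0:Mul1,r1:Add3,r2:Mul2,r3:12,r4:5
c11: stall | r0:Mul1,r1:Add3,r2:Mul2,r3:12,r4:5
c12: CDB Add1=17; issue ADD r2<-Add1 | r0:Mul1,r1:Add3,r2:Add1,r3:12,r4:5
c13: CDB Mul1=12; stall | r0:12,r1:Add3,r2:Add1,r3:12,r4:5
c14: stall | r0:12,r1:Add3,r2:Add1,r3:12,r4:5
c15: CDB Add2=5; issue SUB r4<-Add2 | r0:12,r1:Add3,r2:Add1,r3:12,r4:Add2
c16: CDB Add3=29 | r0:12,r1:29,r2:Add1,r3:12,r4:Add2
c17: - | r0:12,r1:29,r2:Add1,r3:12,r4:Add2
c18: CDB Add2=0 | r0:12,r1:29,r2:Add1,r3:12,r4:0
c19: CDB Mul2=25 | r0:12,r1:29,r2:Add1,r3:12,r4:0
c20: - | r0:12,r1:29,r2:Add1,r3:12,r4:0
c21: - | r0:12,r1:29,r2:Add1,r3:12,r4:0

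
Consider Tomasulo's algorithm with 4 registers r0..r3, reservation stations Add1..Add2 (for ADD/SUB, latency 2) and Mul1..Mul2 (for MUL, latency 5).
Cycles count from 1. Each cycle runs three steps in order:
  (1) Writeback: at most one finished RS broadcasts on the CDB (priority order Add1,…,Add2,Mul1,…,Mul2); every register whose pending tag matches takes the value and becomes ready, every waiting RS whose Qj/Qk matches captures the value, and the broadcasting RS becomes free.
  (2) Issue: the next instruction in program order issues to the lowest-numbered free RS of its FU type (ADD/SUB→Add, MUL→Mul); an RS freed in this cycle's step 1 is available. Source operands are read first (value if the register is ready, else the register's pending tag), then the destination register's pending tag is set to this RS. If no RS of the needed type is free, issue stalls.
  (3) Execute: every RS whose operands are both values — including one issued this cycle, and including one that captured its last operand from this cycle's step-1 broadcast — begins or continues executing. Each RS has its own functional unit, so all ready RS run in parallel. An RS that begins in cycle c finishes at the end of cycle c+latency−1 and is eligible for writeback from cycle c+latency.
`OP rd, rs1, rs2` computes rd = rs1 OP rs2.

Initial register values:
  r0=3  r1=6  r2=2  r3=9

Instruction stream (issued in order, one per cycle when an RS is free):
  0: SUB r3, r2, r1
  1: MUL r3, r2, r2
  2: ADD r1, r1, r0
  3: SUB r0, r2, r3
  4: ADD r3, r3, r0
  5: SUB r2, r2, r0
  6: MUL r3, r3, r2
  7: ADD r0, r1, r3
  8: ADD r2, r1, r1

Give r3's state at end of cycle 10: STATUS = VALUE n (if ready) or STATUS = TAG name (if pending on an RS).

c1: issue SUB r3<-Add1 | r0:3,r1:6,r2:2,r3:Add1
c2: issue MUL r3<-Mul1 | r0:3,r1:6,r2:2,r3:Mul1
c3: CDB Add1=-4; issue ADD r1<-Add1 | r0:3,r1:Add1,r2:2,r3:Mul1
c4: issue SUB r0<-Add2 | r0:Add2,r1:Add1,r2:2,r3:Mul1
c5: CDB Add1=9; issue ADD r3<-Add1 | r0:Add2,r1:9,r2:2,r3:Add1
c6: stall | r0:Add2,r1:9,r2:2,r3:Add1
c7: CDB Mul1=4; stall | r0:Add2,r1:9,r2:2,r3:Add1
c8: stall | r0:Add2,r1:9,r2:2,r3:Add1
c9: CDB Add2=-2; issue SUB r2<-Add2 | r0:-2,r1:9,r2:Add2,r3:Add1
c10: issue MUL r3<-Mul1 | r0:-2,r1:9,r2:Add2,r3:Mul1

STATUS = TAG Mul1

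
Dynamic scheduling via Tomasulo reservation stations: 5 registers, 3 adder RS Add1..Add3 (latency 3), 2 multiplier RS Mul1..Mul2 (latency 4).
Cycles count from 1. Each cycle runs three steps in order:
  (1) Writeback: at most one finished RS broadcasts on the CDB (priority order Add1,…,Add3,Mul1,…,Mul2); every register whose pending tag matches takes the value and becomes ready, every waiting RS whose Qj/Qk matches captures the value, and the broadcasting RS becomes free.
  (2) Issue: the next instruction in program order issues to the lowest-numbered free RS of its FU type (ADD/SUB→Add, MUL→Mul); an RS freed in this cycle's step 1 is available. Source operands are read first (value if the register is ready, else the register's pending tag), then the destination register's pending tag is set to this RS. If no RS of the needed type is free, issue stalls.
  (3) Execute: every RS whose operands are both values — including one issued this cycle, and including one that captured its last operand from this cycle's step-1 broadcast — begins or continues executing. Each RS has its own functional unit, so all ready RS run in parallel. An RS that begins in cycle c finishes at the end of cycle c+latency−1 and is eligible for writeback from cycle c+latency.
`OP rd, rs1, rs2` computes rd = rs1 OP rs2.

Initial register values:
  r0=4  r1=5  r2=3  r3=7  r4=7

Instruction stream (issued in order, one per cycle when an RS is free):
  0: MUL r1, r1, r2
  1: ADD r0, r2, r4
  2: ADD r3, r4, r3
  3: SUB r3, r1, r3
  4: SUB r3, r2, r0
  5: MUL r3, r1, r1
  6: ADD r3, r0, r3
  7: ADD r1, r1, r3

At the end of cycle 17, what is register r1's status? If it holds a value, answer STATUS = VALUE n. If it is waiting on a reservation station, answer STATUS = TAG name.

STATUS = VALUE 250

  c1: issue MUL r1<-Mul1  regs: r0:4,r1:Mul1,r2:3,r3:7,r4:7
  c2: issue ADD r0<-Add1  regs: r0:Add1,r1:Mul1,r2:3,r3:7,r4:7
  c3: issue ADD r3<-Add2  regs: r0:Add1,r1:Mul1,r2:3,r3:Add2,r4:7
  c4: issue SUB r3<-Add3  regs: r0:Add1,r1:Mul1,r2:3,r3:Add3,r4:7
  c5: CDB Add1=10; issue SUB r3<-Add1  regs: r0:10,r1:Mul1,r2:3,r3:Add1,r4:7
  c6: CDB Add2=14; issue MUL r3<-Mul2  regs: r0:10,r1:Mul1,r2:3,r3:Mul2,r4:7
  c7: CDB Mul1=15; issue ADD r3<-Add2  regs: r0:10,r1:15,r2:3,r3:Add2,r4:7
  c8: CDB Add1=-7; issue ADD r1<-Add1  regs: r0:10,r1:Add1,r2:3,r3:Add2,r4:7
  c9: -  regs: r0:10,r1:Add1,r2:3,r3:Add2,r4:7
  c10: CDB Add3=1  regs: r0:10,r1:Add1,r2:3,r3:Add2,r4:7
  c11: CDB Mul2=225  regs: r0:10,r1:Add1,r2:3,r3:Add2,r4:7
  c12: -  regs: r0:10,r1:Add1,r2:3,r3:Add2,r4:7
  c13: -  regs: r0:10,r1:Add1,r2:3,r3:Add2,r4:7
  c14: CDB Add2=235  regs: r0:10,r1:Add1,r2:3,r3:235,r4:7
  c15: -  regs: r0:10,r1:Add1,r2:3,r3:235,r4:7
  c16: -  regs: r0:10,r1:Add1,r2:3,r3:235,r4:7
  c17: CDB Add1=250  regs: r0:10,r1:250,r2:3,r3:235,r4:7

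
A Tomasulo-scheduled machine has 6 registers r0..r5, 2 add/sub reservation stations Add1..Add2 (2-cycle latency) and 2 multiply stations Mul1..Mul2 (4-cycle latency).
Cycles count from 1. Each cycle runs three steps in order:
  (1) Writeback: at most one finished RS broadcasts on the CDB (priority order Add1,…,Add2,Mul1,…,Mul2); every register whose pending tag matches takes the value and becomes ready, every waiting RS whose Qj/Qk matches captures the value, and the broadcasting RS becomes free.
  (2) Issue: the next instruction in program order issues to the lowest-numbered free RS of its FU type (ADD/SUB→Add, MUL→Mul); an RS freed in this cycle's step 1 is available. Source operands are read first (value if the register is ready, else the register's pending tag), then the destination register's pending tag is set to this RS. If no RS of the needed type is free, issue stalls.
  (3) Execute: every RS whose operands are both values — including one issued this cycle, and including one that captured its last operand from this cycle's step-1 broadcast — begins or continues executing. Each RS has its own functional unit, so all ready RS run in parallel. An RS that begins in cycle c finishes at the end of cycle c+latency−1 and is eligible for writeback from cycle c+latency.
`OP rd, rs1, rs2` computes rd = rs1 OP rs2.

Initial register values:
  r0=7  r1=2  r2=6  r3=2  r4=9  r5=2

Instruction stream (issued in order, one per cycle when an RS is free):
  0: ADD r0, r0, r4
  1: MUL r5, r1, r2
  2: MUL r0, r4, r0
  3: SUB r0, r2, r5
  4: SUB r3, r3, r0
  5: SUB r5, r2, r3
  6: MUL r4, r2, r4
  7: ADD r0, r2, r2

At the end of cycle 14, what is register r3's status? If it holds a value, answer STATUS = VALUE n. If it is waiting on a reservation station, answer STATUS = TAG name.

STATUS = VALUE 8

cycle 1: issue ADD r0<-Add1 // r0:Add1,r1:2,r2:6,r3:2,r4:9,r5:2
cycle 2: issue MUL r5<-Mul1 // r0:Add1,r1:2,r2:6,r3:2,r4:9,r5:Mul1
cycle 3: CDB Add1=16; issue MUL r0<-Mul2 // r0:Mul2,r1:2,r2:6,r3:2,r4:9,r5:Mul1
cycle 4: issue SUB r0<-Add1 // r0:Add1,r1:2,r2:6,r3:2,r4:9,r5:Mul1
cycle 5: issue SUB r3<-Add2 // r0:Add1,r1:2,r2:6,r3:Add2,r4:9,r5:Mul1
cycle 6: CDB Mul1=12; stall // r0:Add1,r1:2,r2:6,r3:Add2,r4:9,r5:12
cycle 7: CDB Mul2=144; stall // r0:Add1,r1:2,r2:6,r3:Add2,r4:9,r5:12
cycle 8: CDB Add1=-6; issue SUB r5<-Add1 // r0:-6,r1:2,r2:6,r3:Add2,r4:9,r5:Add1
cycle 9: issue MUL r4<-Mul1 // r0:-6,r1:2,r2:6,r3:Add2,r4:Mul1,r5:Add1
cycle 10: CDB Add2=8; issue ADD r0<-Add2 // r0:Add2,r1:2,r2:6,r3:8,r4:Mul1,r5:Add1
cycle 11: - // r0:Add2,r1:2,r2:6,r3:8,r4:Mul1,r5:Add1
cycle 12: CDB Add1=-2 // r0:Add2,r1:2,r2:6,r3:8,r4:Mul1,r5:-2
cycle 13: CDB Add2=12 // r0:12,r1:2,r2:6,r3:8,r4:Mul1,r5:-2
cycle 14: CDB Mul1=54 // r0:12,r1:2,r2:6,r3:8,r4:54,r5:-2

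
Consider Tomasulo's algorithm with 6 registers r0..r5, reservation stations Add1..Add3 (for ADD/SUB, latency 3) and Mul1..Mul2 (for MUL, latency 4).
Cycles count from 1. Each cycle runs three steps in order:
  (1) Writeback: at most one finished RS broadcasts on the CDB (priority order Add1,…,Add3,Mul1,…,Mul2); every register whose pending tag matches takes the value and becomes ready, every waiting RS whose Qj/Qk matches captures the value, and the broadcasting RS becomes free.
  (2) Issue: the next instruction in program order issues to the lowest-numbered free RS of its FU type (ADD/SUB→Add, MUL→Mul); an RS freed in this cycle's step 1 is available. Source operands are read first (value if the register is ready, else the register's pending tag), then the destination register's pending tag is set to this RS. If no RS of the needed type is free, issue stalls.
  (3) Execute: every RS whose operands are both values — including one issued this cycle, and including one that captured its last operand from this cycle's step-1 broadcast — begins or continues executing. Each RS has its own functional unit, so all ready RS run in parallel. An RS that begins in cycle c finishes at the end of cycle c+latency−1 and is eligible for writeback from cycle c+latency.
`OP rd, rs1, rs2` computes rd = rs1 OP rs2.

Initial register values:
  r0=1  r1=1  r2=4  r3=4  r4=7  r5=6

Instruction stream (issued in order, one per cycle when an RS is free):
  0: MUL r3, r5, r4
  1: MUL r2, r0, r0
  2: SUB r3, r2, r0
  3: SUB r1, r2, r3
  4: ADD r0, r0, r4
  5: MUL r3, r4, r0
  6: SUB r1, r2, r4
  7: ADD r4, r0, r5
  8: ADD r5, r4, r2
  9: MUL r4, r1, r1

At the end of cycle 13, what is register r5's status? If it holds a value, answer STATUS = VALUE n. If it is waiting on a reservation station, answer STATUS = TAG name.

  c1: issue MUL r3<-Mul1  regs: r0:1,r1:1,r2:4,r3:Mul1,r4:7,r5:6
  c2: issue MUL r2<-Mul2  regs: r0:1,r1:1,r2:Mul2,r3:Mul1,r4:7,r5:6
  c3: issue SUB r3<-Add1  regs: r0:1,r1:1,r2:Mul2,r3:Add1,r4:7,r5:6
  c4: issue SUB r1<-Add2  regs: r0:1,r1:Add2,r2:Mul2,r3:Add1,r4:7,r5:6
  c5: CDB Mul1=42; issue ADD r0<-Add3  regs: r0:Add3,r1:Add2,r2:Mul2,r3:Add1,r4:7,r5:6
  c6: CDB Mul2=1; issue MUL r3<-Mul1  regs: r0:Add3,r1:Add2,r2:1,r3:Mul1,r4:7,r5:6
  c7: stall  regs: r0:Add3,r1:Add2,r2:1,r3:Mul1,r4:7,r5:6
  c8: CDB Add3=8; issue SUB r1<-Add3  regs: r0:8,r1:Add3,r2:1,r3:Mul1,r4:7,r5:6
  c9: CDB Add1=0; issue ADD r4<-Add1  regs: r0:8,r1:Add3,r2:1,r3:Mul1,r4:Add1,r5:6
  c10: stall  regs: r0:8,r1:Add3,r2:1,r3:Mul1,r4:Add1,r5:6
  c11: CDB Add3=-6; issue ADD r5<-Add3  regs: r0:8,r1:-6,r2:1,r3:Mul1,r4:Add1,r5:Add3
  c12: CDB Add1=14; issue MUL r4<-Mul2  regs: r0:8,r1:-6,r2:1,r3:Mul1,r4:Mul2,r5:Add3
  c13: CDB Add2=1  regs: r0:8,r1:-6,r2:1,r3:Mul1,r4:Mul2,r5:Add3

STATUS = TAG Add3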